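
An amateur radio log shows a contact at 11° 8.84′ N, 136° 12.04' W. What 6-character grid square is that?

CK11vd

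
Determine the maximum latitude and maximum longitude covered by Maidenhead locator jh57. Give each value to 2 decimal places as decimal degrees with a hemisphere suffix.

12.00° S, 12.00° E

Field J=9, H=7: +9·20° lon, +7·10° lat → SW at lon 0°, lat -20°.
Square 5, 7: +5·2° lon, +7·1° lat → SW at lon 10°, lat -13°.
Cell spans 2° lon × 1° lat. NE corner is SW corner plus one full cell.
latitude 12.00° S, longitude 12.00° E.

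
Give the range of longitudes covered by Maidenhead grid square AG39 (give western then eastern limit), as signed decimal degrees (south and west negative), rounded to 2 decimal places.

Field A=0, G=6: +0·20° lon, +6·10° lat → SW at lon -180°, lat -30°.
Square 3, 9: +3·2° lon, +9·1° lat → SW at lon -174°, lat -21°.
Cell spans 2° lon × 1° lat.
west -174.00, east -172.00.

-174.00, -172.00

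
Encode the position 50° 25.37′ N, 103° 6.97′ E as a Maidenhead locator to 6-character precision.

OO10nk

Add 180° to longitude and 90° to latitude: 283.1162, 140.4228.
Field: lon ⌊283.1162/20⌋ = 14 → O; lat ⌊140.4228/10⌋ = 14 → O.
Square: lon ⌊3.1162/2⌋ = 1; lat ⌊0.4228/1⌋ = 0.
Subsquare: lon ⌊1.1162/0.0833333⌋ = 13 → n; lat ⌊0.4228/0.0416667⌋ = 10 → k.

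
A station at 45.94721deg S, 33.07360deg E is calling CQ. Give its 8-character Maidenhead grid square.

KE64mb82

Shift to the Maidenhead origin (180°W, 90°S): lon 213.07360, lat 44.05279.
Field: lon ⌊213.07360/20⌋ = 10 → K; lat ⌊44.05279/10⌋ = 4 → E.
Square: lon ⌊13.07360/2⌋ = 6; lat ⌊4.05279/1⌋ = 4.
Subsquare: lon ⌊1.07360/0.0833333⌋ = 12 → m; lat ⌊0.05279/0.0416667⌋ = 1 → b.
Extended square: lon ⌊0.07360/0.00833333⌋ = 8; lat ⌊0.01112/0.00416667⌋ = 2.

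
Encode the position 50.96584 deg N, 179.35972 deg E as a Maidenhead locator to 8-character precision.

Shift to the Maidenhead origin (180°W, 90°S): lon 359.35972, lat 140.96584.
Field: lon ⌊359.35972/20⌋ = 17 → R; lat ⌊140.96584/10⌋ = 14 → O.
Square: lon ⌊19.35972/2⌋ = 9; lat ⌊0.96584/1⌋ = 0.
Subsquare: lon ⌊1.35972/0.0833333⌋ = 16 → q; lat ⌊0.96584/0.0416667⌋ = 23 → x.
Extended square: lon ⌊0.02639/0.00833333⌋ = 3; lat ⌊0.00751/0.00416667⌋ = 1.

RO90qx31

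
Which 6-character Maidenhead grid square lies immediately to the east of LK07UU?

Longitude subsquare u = 20; +1 → 21 = v.
The latitude characters are unchanged.

LK07vu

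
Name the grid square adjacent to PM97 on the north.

Latitude square 7; +1 → 8.
The longitude characters are unchanged.

PM98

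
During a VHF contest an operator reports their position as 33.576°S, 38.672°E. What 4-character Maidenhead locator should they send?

KF96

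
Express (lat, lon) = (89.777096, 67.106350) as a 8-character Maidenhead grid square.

Shift to the Maidenhead origin (180°W, 90°S): lon 247.10635, lat 179.77710.
Field: 247.10635/20 → 12 → M, 179.77710/10 → 17 → R; chars MR.
Square: 7.10635/2 → 3, 9.77710/1 → 9; chars 39.
Subsquare: 1.10635/0.0833333 → 13 → n, 0.77710/0.0416667 → 18 → s; chars ns.
Extended square: 0.02302/0.00833333 → 2, 0.02710/0.00416667 → 6; chars 26.

MR39ns26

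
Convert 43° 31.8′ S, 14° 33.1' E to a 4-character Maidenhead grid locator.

Shift to the Maidenhead origin (180°W, 90°S): lon 194.55, lat 46.47.
Field (20°×10°, letters A–R): lon ⌊194.55/20⌋ = 9 → J; lat ⌊46.47/10⌋ = 4 → E.
Square (2°×1°, digits 0–9): lon ⌊14.55/2⌋ = 7; lat ⌊6.47/1⌋ = 6.

JE76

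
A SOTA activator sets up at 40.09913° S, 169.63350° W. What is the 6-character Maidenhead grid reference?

AE59ev

Add 180° to longitude and 90° to latitude: 10.3665, 49.9009.
Field: 10.3665/20 → 0 → A, 49.9009/10 → 4 → E; chars AE.
Square: 10.3665/2 → 5, 9.9009/1 → 9; chars 59.
Subsquare: 0.3665/0.0833333 → 4 → e, 0.9009/0.0416667 → 21 → v; chars ev.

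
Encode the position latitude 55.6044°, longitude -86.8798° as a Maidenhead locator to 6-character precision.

EO65no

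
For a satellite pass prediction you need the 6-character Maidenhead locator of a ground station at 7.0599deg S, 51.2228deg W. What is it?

Offset from 180°W / 90°S: lon 128.7772°, lat 82.9401°.
Field (20°×10°, letters A–R): 128.7772/20 → 6 → G, 82.9401/10 → 8 → I; chars GI.
Square (2°×1°, digits 0–9): 8.7772/2 → 4, 2.9401/1 → 2; chars 42.
Subsquare (5′×2.5′, letters a–x): 0.7772/0.0833333 → 9 → j, 0.9401/0.0416667 → 22 → w; chars jw.

GI42jw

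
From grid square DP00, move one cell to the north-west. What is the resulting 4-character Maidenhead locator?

CP91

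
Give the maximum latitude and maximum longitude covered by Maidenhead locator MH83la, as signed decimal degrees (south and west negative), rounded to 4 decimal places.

-16.9583, 77.0000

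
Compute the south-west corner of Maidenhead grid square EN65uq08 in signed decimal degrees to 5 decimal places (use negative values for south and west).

Field E=4, N=13: +4·20° lon, +13·10° lat → SW at lon -100°, lat 40°.
Square 6, 5: +6·2° lon, +5·1° lat → SW at lon -88°, lat 45°.
Subsquare u=20, q=16: +20·0.0833333° lon, +16·0.0416667° lat → SW at lon -86.3333°, lat 45.6667°.
Extended square 0, 8: +0·0.00833333° lon, +8·0.00416667° lat → SW at lon -86.3333°, lat 45.7°.
latitude 45.70000, longitude -86.33333.

45.70000, -86.33333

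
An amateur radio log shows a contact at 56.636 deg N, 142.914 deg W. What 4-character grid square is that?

BO86

Shift to the Maidenhead origin (180°W, 90°S): lon 37.09, lat 146.64.
Field: 37.09/20 → 1 → B, 146.64/10 → 14 → O; chars BO.
Square: 17.09/2 → 8, 6.64/1 → 6; chars 86.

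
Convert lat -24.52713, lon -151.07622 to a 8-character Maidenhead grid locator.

Add 180° to longitude and 90° to latitude: 28.92378, 65.47287.
Field: 28.92378/20 → 1 → B, 65.47287/10 → 6 → G; chars BG.
Square: 8.92378/2 → 4, 5.47287/1 → 5; chars 45.
Subsquare: 0.92378/0.0833333 → 11 → l, 0.47287/0.0416667 → 11 → l; chars ll.
Extended square: 0.00711/0.00833333 → 0, 0.01454/0.00416667 → 3; chars 03.

BG45ll03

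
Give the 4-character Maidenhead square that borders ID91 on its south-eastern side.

JD00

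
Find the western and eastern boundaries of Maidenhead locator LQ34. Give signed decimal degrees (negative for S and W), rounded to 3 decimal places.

Field L=11, Q=16: +11·20° lon, +16·10° lat → SW at lon 40°, lat 70°.
Square 3, 4: +3·2° lon, +4·1° lat → SW at lon 46°, lat 74°.
Cell spans 2° lon × 1° lat.
west 46.000, east 48.000.

46.000, 48.000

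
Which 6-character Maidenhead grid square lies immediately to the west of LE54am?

Longitude subsquare a = 0; −1 → -1, wraps to 23 = x, carry into square.
Longitude square 5; −1 → 4.
The latitude characters are unchanged.

LE44xm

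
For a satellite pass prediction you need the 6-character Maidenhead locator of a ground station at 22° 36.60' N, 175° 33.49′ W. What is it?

Add 180° to longitude and 90° to latitude: 4.4418, 112.6100.
Field: 4.4418/20 → 0 → A, 112.6100/10 → 11 → L; chars AL.
Square: 4.4418/2 → 2, 2.6100/1 → 2; chars 22.
Subsquare: 0.4418/0.0833333 → 5 → f, 0.6100/0.0416667 → 14 → o; chars fo.

AL22fo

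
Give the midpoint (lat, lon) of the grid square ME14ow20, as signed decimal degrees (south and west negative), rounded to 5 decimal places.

Field M=12, E=4: +12·20° lon, +4·10° lat → SW at lon 60°, lat -50°.
Square 1, 4: +1·2° lon, +4·1° lat → SW at lon 62°, lat -46°.
Subsquare o=14, w=22: +14·0.0833333° lon, +22·0.0416667° lat → SW at lon 63.1667°, lat -45.0833°.
Extended square 2, 0: +2·0.00833333° lon, +0·0.00416667° lat → SW at lon 63.1833°, lat -45.0833°.
Cell spans 0.00833333° lon × 0.00416667° lat. Centre is SW corner plus half of each.
latitude -45.08125, longitude 63.18750.

-45.08125, 63.18750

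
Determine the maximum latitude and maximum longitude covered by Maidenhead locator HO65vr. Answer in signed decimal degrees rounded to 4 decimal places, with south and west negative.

55.7500, -26.1667

Field H=7, O=14: +7·20° lon, +14·10° lat → SW at lon -40°, lat 50°.
Square 6, 5: +6·2° lon, +5·1° lat → SW at lon -28°, lat 55°.
Subsquare v=21, r=17: +21·0.0833333° lon, +17·0.0416667° lat → SW at lon -26.25°, lat 55.7083°.
Cell spans 0.0833333° lon × 0.0416667° lat. NE corner is SW corner plus one full cell.
latitude 55.7500, longitude -26.1667.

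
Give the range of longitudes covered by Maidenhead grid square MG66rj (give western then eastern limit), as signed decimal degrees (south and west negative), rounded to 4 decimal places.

73.4167, 73.5000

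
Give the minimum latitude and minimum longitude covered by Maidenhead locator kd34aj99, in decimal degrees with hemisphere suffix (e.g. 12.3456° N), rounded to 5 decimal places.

55.58750° S, 26.07500° E

Field K=10, D=3: +10·20° lon, +3·10° lat → SW at lon 20°, lat -60°.
Square 3, 4: +3·2° lon, +4·1° lat → SW at lon 26°, lat -56°.
Subsquare a=0, j=9: +0·0.0833333° lon, +9·0.0416667° lat → SW at lon 26°, lat -55.625°.
Extended square 9, 9: +9·0.00833333° lon, +9·0.00416667° lat → SW at lon 26.075°, lat -55.5875°.
latitude 55.58750° S, longitude 26.07500° E.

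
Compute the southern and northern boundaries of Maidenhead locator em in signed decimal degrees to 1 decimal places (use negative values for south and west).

30.0, 40.0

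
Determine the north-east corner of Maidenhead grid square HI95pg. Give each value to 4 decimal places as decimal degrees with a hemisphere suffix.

4.7083° S, 20.6667° W

Field H=7, I=8: +7·20° lon, +8·10° lat → SW at lon -40°, lat -10°.
Square 9, 5: +9·2° lon, +5·1° lat → SW at lon -22°, lat -5°.
Subsquare p=15, g=6: +15·0.0833333° lon, +6·0.0416667° lat → SW at lon -20.75°, lat -4.75°.
Cell spans 0.0833333° lon × 0.0416667° lat. NE corner is SW corner plus one full cell.
latitude 4.7083° S, longitude 20.6667° W.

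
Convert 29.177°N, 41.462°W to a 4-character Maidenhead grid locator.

GL99

Shift to the Maidenhead origin (180°W, 90°S): lon 138.54, lat 119.18.
Field: lon ⌊138.54/20⌋ = 6 → G; lat ⌊119.18/10⌋ = 11 → L.
Square: lon ⌊18.54/2⌋ = 9; lat ⌊9.18/1⌋ = 9.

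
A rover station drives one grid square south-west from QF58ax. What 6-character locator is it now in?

QF48xw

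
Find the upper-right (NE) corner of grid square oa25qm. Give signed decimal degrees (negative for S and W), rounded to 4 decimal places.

-84.4583, 105.4167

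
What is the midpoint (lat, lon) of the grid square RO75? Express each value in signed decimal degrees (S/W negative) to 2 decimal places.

55.50, 175.00

Field R=17, O=14: +17·20° lon, +14·10° lat → SW at lon 160°, lat 50°.
Square 7, 5: +7·2° lon, +5·1° lat → SW at lon 174°, lat 55°.
Cell spans 2° lon × 1° lat. Centre is SW corner plus half of each.
latitude 55.50, longitude 175.00.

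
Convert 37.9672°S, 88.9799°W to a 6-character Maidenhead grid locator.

EF52ma

Offset from 180°W / 90°S: lon 91.0201°, lat 52.0328°.
Field: 91.0201/20 → 4 → E, 52.0328/10 → 5 → F; chars EF.
Square: 11.0201/2 → 5, 2.0328/1 → 2; chars 52.
Subsquare: 1.0201/0.0833333 → 12 → m, 0.0328/0.0416667 → 0 → a; chars ma.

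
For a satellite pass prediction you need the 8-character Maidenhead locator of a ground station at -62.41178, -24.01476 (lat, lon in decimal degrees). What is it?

Offset from 180°W / 90°S: lon 155.98524°, lat 27.58822°.
Field (20°×10°, letters A–R): 155.98524/20 → 7 → H, 27.58822/10 → 2 → C; chars HC.
Square (2°×1°, digits 0–9): 15.98524/2 → 7, 7.58822/1 → 7; chars 77.
Subsquare (5′×2.5′, letters a–x): 1.98524/0.0833333 → 23 → x, 0.58822/0.0416667 → 14 → o; chars xo.
Extended square (30″×15″, digits 0–9): 0.06857/0.00833333 → 8, 0.00489/0.00416667 → 1; chars 81.

HC77xo81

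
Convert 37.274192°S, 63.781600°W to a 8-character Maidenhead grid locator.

Offset from 180°W / 90°S: lon 116.21840°, lat 52.72581°.
Field: lon ⌊116.21840/20⌋ = 5 → F; lat ⌊52.72581/10⌋ = 5 → F.
Square: lon ⌊16.21840/2⌋ = 8; lat ⌊2.72581/1⌋ = 2.
Subsquare: lon ⌊0.21840/0.0833333⌋ = 2 → c; lat ⌊0.72581/0.0416667⌋ = 17 → r.
Extended square: lon ⌊0.05173/0.00833333⌋ = 6; lat ⌊0.01747/0.00416667⌋ = 4.

FF82cr64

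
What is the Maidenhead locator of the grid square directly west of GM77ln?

GM77kn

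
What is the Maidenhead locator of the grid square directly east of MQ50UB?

MQ50vb

Longitude subsquare u = 20; +1 → 21 = v.
The latitude characters are unchanged.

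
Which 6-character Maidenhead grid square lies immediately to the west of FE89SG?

FE89rg

Longitude subsquare s = 18; −1 → 17 = r.
The latitude characters are unchanged.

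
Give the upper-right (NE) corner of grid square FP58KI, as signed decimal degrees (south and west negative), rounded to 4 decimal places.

68.3750, -69.0833

Field F=5, P=15: +5·20° lon, +15·10° lat → SW at lon -80°, lat 60°.
Square 5, 8: +5·2° lon, +8·1° lat → SW at lon -70°, lat 68°.
Subsquare k=10, i=8: +10·0.0833333° lon, +8·0.0416667° lat → SW at lon -69.1667°, lat 68.3333°.
Cell spans 0.0833333° lon × 0.0416667° lat. NE corner is SW corner plus one full cell.
latitude 68.3750, longitude -69.0833.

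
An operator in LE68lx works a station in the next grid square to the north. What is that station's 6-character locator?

LE69la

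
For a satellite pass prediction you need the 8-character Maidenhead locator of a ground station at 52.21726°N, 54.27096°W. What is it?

Shift to the Maidenhead origin (180°W, 90°S): lon 125.72904, lat 142.21726.
Field (20°×10°, letters A–R): lon ⌊125.72904/20⌋ = 6 → G; lat ⌊142.21726/10⌋ = 14 → O.
Square (2°×1°, digits 0–9): lon ⌊5.72904/2⌋ = 2; lat ⌊2.21726/1⌋ = 2.
Subsquare (5′×2.5′, letters a–x): lon ⌊1.72904/0.0833333⌋ = 20 → u; lat ⌊0.21726/0.0416667⌋ = 5 → f.
Extended square (30″×15″, digits 0–9): lon ⌊0.06237/0.00833333⌋ = 7; lat ⌊0.00893/0.00416667⌋ = 2.

GO22uf72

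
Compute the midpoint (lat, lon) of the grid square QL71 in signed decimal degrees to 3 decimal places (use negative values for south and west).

Field Q=16, L=11: +16·20° lon, +11·10° lat → SW at lon 140°, lat 20°.
Square 7, 1: +7·2° lon, +1·1° lat → SW at lon 154°, lat 21°.
Cell spans 2° lon × 1° lat. Centre is SW corner plus half of each.
latitude 21.500, longitude 155.000.

21.500, 155.000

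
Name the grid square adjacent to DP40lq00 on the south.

DP40lp09

Latitude extended square 0; −1 → -1, wraps to 9, carry into subsquare.
Latitude subsquare q = 16; −1 → 15 = p.
The longitude characters are unchanged.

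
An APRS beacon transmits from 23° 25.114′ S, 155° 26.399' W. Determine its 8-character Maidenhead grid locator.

BG26gn79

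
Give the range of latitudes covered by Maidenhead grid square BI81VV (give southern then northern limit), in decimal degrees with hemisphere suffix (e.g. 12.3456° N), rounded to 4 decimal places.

Field B=1, I=8: +1·20° lon, +8·10° lat → SW at lon -160°, lat -10°.
Square 8, 1: +8·2° lon, +1·1° lat → SW at lon -144°, lat -9°.
Subsquare v=21, v=21: +21·0.0833333° lon, +21·0.0416667° lat → SW at lon -142.25°, lat -8.125°.
Cell spans 0.0833333° lon × 0.0416667° lat.
south 8.1250° S, north 8.0833° S.

8.1250° S, 8.0833° S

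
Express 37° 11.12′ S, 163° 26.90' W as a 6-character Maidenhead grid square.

AF82gt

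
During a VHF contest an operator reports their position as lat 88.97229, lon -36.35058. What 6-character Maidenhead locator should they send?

HR18tx

Add 180° to longitude and 90° to latitude: 143.6494, 178.9723.
Field: lon ⌊143.6494/20⌋ = 7 → H; lat ⌊178.9723/10⌋ = 17 → R.
Square: lon ⌊3.6494/2⌋ = 1; lat ⌊8.9723/1⌋ = 8.
Subsquare: lon ⌊1.6494/0.0833333⌋ = 19 → t; lat ⌊0.9723/0.0416667⌋ = 23 → x.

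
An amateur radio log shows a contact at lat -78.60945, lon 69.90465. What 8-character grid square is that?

MB41wj83

Shift to the Maidenhead origin (180°W, 90°S): lon 249.90465, lat 11.39055.
Field (20°×10°, letters A–R): lon ⌊249.90465/20⌋ = 12 → M; lat ⌊11.39055/10⌋ = 1 → B.
Square (2°×1°, digits 0–9): lon ⌊9.90465/2⌋ = 4; lat ⌊1.39055/1⌋ = 1.
Subsquare (5′×2.5′, letters a–x): lon ⌊1.90465/0.0833333⌋ = 22 → w; lat ⌊0.39055/0.0416667⌋ = 9 → j.
Extended square (30″×15″, digits 0–9): lon ⌊0.07132/0.00833333⌋ = 8; lat ⌊0.01555/0.00416667⌋ = 3.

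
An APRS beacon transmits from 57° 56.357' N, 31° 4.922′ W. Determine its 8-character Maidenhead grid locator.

HO47lw05

Offset from 180°W / 90°S: lon 148.91797°, lat 147.93928°.
Field: lon ⌊148.91797/20⌋ = 7 → H; lat ⌊147.93928/10⌋ = 14 → O.
Square: lon ⌊8.91797/2⌋ = 4; lat ⌊7.93928/1⌋ = 7.
Subsquare: lon ⌊0.91797/0.0833333⌋ = 11 → l; lat ⌊0.93928/0.0416667⌋ = 22 → w.
Extended square: lon ⌊0.00130/0.00833333⌋ = 0; lat ⌊0.02262/0.00416667⌋ = 5.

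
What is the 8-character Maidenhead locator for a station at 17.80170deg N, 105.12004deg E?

OK27nt42

Offset from 180°W / 90°S: lon 285.12004°, lat 107.80170°.
Field: lon ⌊285.12004/20⌋ = 14 → O; lat ⌊107.80170/10⌋ = 10 → K.
Square: lon ⌊5.12004/2⌋ = 2; lat ⌊7.80170/1⌋ = 7.
Subsquare: lon ⌊1.12004/0.0833333⌋ = 13 → n; lat ⌊0.80170/0.0416667⌋ = 19 → t.
Extended square: lon ⌊0.03671/0.00833333⌋ = 4; lat ⌊0.01003/0.00416667⌋ = 2.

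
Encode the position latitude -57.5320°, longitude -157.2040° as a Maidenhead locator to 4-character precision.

BD12

Add 180° to longitude and 90° to latitude: 22.80, 32.47.
Field (20°×10°, letters A–R): 22.80/20 → 1 → B, 32.47/10 → 3 → D; chars BD.
Square (2°×1°, digits 0–9): 2.80/2 → 1, 2.47/1 → 2; chars 12.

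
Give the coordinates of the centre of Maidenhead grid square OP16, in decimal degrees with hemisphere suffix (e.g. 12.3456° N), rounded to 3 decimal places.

Field O=14, P=15: +14·20° lon, +15·10° lat → SW at lon 100°, lat 60°.
Square 1, 6: +1·2° lon, +6·1° lat → SW at lon 102°, lat 66°.
Cell spans 2° lon × 1° lat. Centre is SW corner plus half of each.
latitude 66.500° N, longitude 103.000° E.

66.500° N, 103.000° E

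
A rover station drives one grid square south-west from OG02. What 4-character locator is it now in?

Longitude square 0; −1 → -1, wraps to 9, carry into field.
Longitude field O = 14; −1 → 13 = N.
Latitude square 2; −1 → 1.

NG91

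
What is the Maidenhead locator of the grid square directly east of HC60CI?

Longitude subsquare c = 2; +1 → 3 = d.
The latitude characters are unchanged.

HC60di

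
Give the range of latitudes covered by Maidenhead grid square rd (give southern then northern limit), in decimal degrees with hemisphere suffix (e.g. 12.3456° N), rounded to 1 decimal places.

Field R=17, D=3: +17·20° lon, +3·10° lat → SW at lon 160°, lat -60°.
Cell spans 20° lon × 10° lat.
south 60.0° S, north 50.0° S.

60.0° S, 50.0° S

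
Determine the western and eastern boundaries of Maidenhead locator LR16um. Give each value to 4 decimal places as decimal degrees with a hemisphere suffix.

43.6667° E, 43.7500° E

Field L=11, R=17: +11·20° lon, +17·10° lat → SW at lon 40°, lat 80°.
Square 1, 6: +1·2° lon, +6·1° lat → SW at lon 42°, lat 86°.
Subsquare u=20, m=12: +20·0.0833333° lon, +12·0.0416667° lat → SW at lon 43.6667°, lat 86.5°.
Cell spans 0.0833333° lon × 0.0416667° lat.
west 43.6667° E, east 43.7500° E.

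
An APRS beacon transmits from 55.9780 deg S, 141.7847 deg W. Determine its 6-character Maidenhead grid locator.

BD94ca

Add 180° to longitude and 90° to latitude: 38.2153, 34.0220.
Field: 38.2153/20 → 1 → B, 34.0220/10 → 3 → D; chars BD.
Square: 18.2153/2 → 9, 4.0220/1 → 4; chars 94.
Subsquare: 0.2153/0.0833333 → 2 → c, 0.0220/0.0416667 → 0 → a; chars ca.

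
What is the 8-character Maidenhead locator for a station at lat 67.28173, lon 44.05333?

Add 180° to longitude and 90° to latitude: 224.05333, 157.28173.
Field (20°×10°, letters A–R): lon ⌊224.05333/20⌋ = 11 → L; lat ⌊157.28173/10⌋ = 15 → P.
Square (2°×1°, digits 0–9): lon ⌊4.05333/2⌋ = 2; lat ⌊7.28173/1⌋ = 7.
Subsquare (5′×2.5′, letters a–x): lon ⌊0.05333/0.0833333⌋ = 0 → a; lat ⌊0.28173/0.0416667⌋ = 6 → g.
Extended square (30″×15″, digits 0–9): lon ⌊0.05333/0.00833333⌋ = 6; lat ⌊0.03173/0.00416667⌋ = 7.

LP27ag67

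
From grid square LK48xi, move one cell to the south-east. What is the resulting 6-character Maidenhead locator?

LK58ah

Longitude subsquare x = 23; +1 → 24, wraps to 0 = a, carry into square.
Longitude square 4; +1 → 5.
Latitude subsquare i = 8; −1 → 7 = h.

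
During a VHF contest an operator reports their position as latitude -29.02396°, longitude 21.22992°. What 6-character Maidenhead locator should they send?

KG00ox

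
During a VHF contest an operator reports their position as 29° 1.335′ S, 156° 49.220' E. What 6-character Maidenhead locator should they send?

QG80jx

Offset from 180°W / 90°S: lon 336.8203°, lat 60.9778°.
Field (20°×10°, letters A–R): 336.8203/20 → 16 → Q, 60.9778/10 → 6 → G; chars QG.
Square (2°×1°, digits 0–9): 16.8203/2 → 8, 0.9778/1 → 0; chars 80.
Subsquare (5′×2.5′, letters a–x): 0.8203/0.0833333 → 9 → j, 0.9778/0.0416667 → 23 → x; chars jx.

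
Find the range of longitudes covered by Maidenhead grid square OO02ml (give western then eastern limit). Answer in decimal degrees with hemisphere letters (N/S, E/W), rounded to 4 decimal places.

101.0000° E, 101.0833° E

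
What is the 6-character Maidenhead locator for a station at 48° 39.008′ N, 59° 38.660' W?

Add 180° to longitude and 90° to latitude: 120.3557, 138.6501.
Field: lon ⌊120.3557/20⌋ = 6 → G; lat ⌊138.6501/10⌋ = 13 → N.
Square: lon ⌊0.3557/2⌋ = 0; lat ⌊8.6501/1⌋ = 8.
Subsquare: lon ⌊0.3557/0.0833333⌋ = 4 → e; lat ⌊0.6501/0.0416667⌋ = 15 → p.

GN08ep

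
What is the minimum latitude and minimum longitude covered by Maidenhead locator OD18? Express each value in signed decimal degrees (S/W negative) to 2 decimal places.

Field O=14, D=3: +14·20° lon, +3·10° lat → SW at lon 100°, lat -60°.
Square 1, 8: +1·2° lon, +8·1° lat → SW at lon 102°, lat -52°.
latitude -52.00, longitude 102.00.

-52.00, 102.00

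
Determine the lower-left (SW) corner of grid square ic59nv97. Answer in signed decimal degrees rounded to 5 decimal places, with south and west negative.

Field I=8, C=2: +8·20° lon, +2·10° lat → SW at lon -20°, lat -70°.
Square 5, 9: +5·2° lon, +9·1° lat → SW at lon -10°, lat -61°.
Subsquare n=13, v=21: +13·0.0833333° lon, +21·0.0416667° lat → SW at lon -8.91667°, lat -60.125°.
Extended square 9, 7: +9·0.00833333° lon, +7·0.00416667° lat → SW at lon -8.84167°, lat -60.0958°.
latitude -60.09583, longitude -8.84167.

-60.09583, -8.84167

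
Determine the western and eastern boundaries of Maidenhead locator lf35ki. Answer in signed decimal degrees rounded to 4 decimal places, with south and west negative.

Field L=11, F=5: +11·20° lon, +5·10° lat → SW at lon 40°, lat -40°.
Square 3, 5: +3·2° lon, +5·1° lat → SW at lon 46°, lat -35°.
Subsquare k=10, i=8: +10·0.0833333° lon, +8·0.0416667° lat → SW at lon 46.8333°, lat -34.6667°.
Cell spans 0.0833333° lon × 0.0416667° lat.
west 46.8333, east 46.9167.

46.8333, 46.9167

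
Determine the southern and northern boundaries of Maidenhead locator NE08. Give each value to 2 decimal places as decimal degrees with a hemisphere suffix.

42.00° S, 41.00° S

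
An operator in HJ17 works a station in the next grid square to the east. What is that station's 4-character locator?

Longitude square 1; +1 → 2.
The latitude characters are unchanged.

HJ27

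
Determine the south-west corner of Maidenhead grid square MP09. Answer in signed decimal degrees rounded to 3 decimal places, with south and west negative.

69.000, 60.000

Field M=12, P=15: +12·20° lon, +15·10° lat → SW at lon 60°, lat 60°.
Square 0, 9: +0·2° lon, +9·1° lat → SW at lon 60°, lat 69°.
latitude 69.000, longitude 60.000.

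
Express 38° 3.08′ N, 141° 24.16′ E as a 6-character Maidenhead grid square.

QM08qb

Add 180° to longitude and 90° to latitude: 321.4027, 128.0513.
Field: lon ⌊321.4027/20⌋ = 16 → Q; lat ⌊128.0513/10⌋ = 12 → M.
Square: lon ⌊1.4027/2⌋ = 0; lat ⌊8.0513/1⌋ = 8.
Subsquare: lon ⌊1.4027/0.0833333⌋ = 16 → q; lat ⌊0.0513/0.0416667⌋ = 1 → b.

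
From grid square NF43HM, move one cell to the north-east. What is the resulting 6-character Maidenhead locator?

Longitude subsquare h = 7; +1 → 8 = i.
Latitude subsquare m = 12; +1 → 13 = n.

NF43in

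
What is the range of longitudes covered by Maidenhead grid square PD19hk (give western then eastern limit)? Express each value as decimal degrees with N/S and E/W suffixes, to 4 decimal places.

122.5833° E, 122.6667° E

Field P=15, D=3: +15·20° lon, +3·10° lat → SW at lon 120°, lat -60°.
Square 1, 9: +1·2° lon, +9·1° lat → SW at lon 122°, lat -51°.
Subsquare h=7, k=10: +7·0.0833333° lon, +10·0.0416667° lat → SW at lon 122.583°, lat -50.5833°.
Cell spans 0.0833333° lon × 0.0416667° lat.
west 122.5833° E, east 122.6667° E.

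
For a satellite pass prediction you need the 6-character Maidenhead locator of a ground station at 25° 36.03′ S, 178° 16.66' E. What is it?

Offset from 180°W / 90°S: lon 358.2777°, lat 64.3995°.
Field (20°×10°, letters A–R): 358.2777/20 → 17 → R, 64.3995/10 → 6 → G; chars RG.
Square (2°×1°, digits 0–9): 18.2777/2 → 9, 4.3995/1 → 4; chars 94.
Subsquare (5′×2.5′, letters a–x): 0.2777/0.0833333 → 3 → d, 0.3995/0.0416667 → 9 → j; chars dj.

RG94dj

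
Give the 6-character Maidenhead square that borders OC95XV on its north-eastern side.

Longitude subsquare x = 23; +1 → 24, wraps to 0 = a, carry into square.
Longitude square 9; +1 → 10, wraps to 0, carry into field.
Longitude field O = 14; +1 → 15 = P.
Latitude subsquare v = 21; +1 → 22 = w.

PC05aw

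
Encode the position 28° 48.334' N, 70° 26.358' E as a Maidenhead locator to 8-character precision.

ML58ft23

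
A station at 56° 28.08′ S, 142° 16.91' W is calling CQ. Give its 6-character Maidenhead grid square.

Shift to the Maidenhead origin (180°W, 90°S): lon 37.7182, lat 33.5320.
Field: lon ⌊37.7182/20⌋ = 1 → B; lat ⌊33.5320/10⌋ = 3 → D.
Square: lon ⌊17.7182/2⌋ = 8; lat ⌊3.5320/1⌋ = 3.
Subsquare: lon ⌊1.7182/0.0833333⌋ = 20 → u; lat ⌊0.5320/0.0416667⌋ = 12 → m.

BD83um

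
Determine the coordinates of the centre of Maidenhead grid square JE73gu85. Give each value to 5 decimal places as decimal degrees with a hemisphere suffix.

46.14375° S, 14.57083° E

Field J=9, E=4: +9·20° lon, +4·10° lat → SW at lon 0°, lat -50°.
Square 7, 3: +7·2° lon, +3·1° lat → SW at lon 14°, lat -47°.
Subsquare g=6, u=20: +6·0.0833333° lon, +20·0.0416667° lat → SW at lon 14.5°, lat -46.1667°.
Extended square 8, 5: +8·0.00833333° lon, +5·0.00416667° lat → SW at lon 14.5667°, lat -46.1458°.
Cell spans 0.00833333° lon × 0.00416667° lat. Centre is SW corner plus half of each.
latitude 46.14375° S, longitude 14.57083° E.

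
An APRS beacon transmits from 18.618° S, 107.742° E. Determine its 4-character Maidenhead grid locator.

Add 180° to longitude and 90° to latitude: 287.74, 71.38.
Field: 287.74/20 → 14 → O, 71.38/10 → 7 → H; chars OH.
Square: 7.74/2 → 3, 1.38/1 → 1; chars 31.

OH31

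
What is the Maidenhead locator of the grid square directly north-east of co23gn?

CO23ho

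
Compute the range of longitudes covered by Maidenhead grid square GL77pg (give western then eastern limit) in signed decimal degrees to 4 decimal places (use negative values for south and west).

Field G=6, L=11: +6·20° lon, +11·10° lat → SW at lon -60°, lat 20°.
Square 7, 7: +7·2° lon, +7·1° lat → SW at lon -46°, lat 27°.
Subsquare p=15, g=6: +15·0.0833333° lon, +6·0.0416667° lat → SW at lon -44.75°, lat 27.25°.
Cell spans 0.0833333° lon × 0.0416667° lat.
west -44.7500, east -44.6667.

-44.7500, -44.6667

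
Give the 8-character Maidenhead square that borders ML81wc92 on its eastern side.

ML81xc02

Longitude extended square 9; +1 → 10, wraps to 0, carry into subsquare.
Longitude subsquare w = 22; +1 → 23 = x.
The latitude characters are unchanged.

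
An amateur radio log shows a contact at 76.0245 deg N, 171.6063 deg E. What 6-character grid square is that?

Shift to the Maidenhead origin (180°W, 90°S): lon 351.6063, lat 166.0245.
Field (20°×10°, letters A–R): lon ⌊351.6063/20⌋ = 17 → R; lat ⌊166.0245/10⌋ = 16 → Q.
Square (2°×1°, digits 0–9): lon ⌊11.6063/2⌋ = 5; lat ⌊6.0245/1⌋ = 6.
Subsquare (5′×2.5′, letters a–x): lon ⌊1.6063/0.0833333⌋ = 19 → t; lat ⌊0.0245/0.0416667⌋ = 0 → a.

RQ56ta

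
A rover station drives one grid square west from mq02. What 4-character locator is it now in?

LQ92

Longitude square 0; −1 → -1, wraps to 9, carry into field.
Longitude field M = 12; −1 → 11 = L.
The latitude characters are unchanged.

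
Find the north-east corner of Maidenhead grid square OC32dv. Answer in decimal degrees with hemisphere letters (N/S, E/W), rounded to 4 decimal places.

Field O=14, C=2: +14·20° lon, +2·10° lat → SW at lon 100°, lat -70°.
Square 3, 2: +3·2° lon, +2·1° lat → SW at lon 106°, lat -68°.
Subsquare d=3, v=21: +3·0.0833333° lon, +21·0.0416667° lat → SW at lon 106.25°, lat -67.125°.
Cell spans 0.0833333° lon × 0.0416667° lat. NE corner is SW corner plus one full cell.
latitude 67.0833° S, longitude 106.3333° E.

67.0833° S, 106.3333° E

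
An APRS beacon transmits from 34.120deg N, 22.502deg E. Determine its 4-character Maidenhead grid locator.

Shift to the Maidenhead origin (180°W, 90°S): lon 202.50, lat 124.12.
Field: 202.50/20 → 10 → K, 124.12/10 → 12 → M; chars KM.
Square: 2.50/2 → 1, 4.12/1 → 4; chars 14.

KM14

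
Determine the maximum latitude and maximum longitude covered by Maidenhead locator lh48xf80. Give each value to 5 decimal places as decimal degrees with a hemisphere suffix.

11.78750° S, 49.99167° E

Field L=11, H=7: +11·20° lon, +7·10° lat → SW at lon 40°, lat -20°.
Square 4, 8: +4·2° lon, +8·1° lat → SW at lon 48°, lat -12°.
Subsquare x=23, f=5: +23·0.0833333° lon, +5·0.0416667° lat → SW at lon 49.9167°, lat -11.7917°.
Extended square 8, 0: +8·0.00833333° lon, +0·0.00416667° lat → SW at lon 49.9833°, lat -11.7917°.
Cell spans 0.00833333° lon × 0.00416667° lat. NE corner is SW corner plus one full cell.
latitude 11.78750° S, longitude 49.99167° E.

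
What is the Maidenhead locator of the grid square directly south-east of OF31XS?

OF41ar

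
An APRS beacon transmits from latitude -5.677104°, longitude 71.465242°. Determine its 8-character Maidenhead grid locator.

MI54rh57

Offset from 180°W / 90°S: lon 251.46524°, lat 84.32290°.
Field (20°×10°, letters A–R): 251.46524/20 → 12 → M, 84.32290/10 → 8 → I; chars MI.
Square (2°×1°, digits 0–9): 11.46524/2 → 5, 4.32290/1 → 4; chars 54.
Subsquare (5′×2.5′, letters a–x): 1.46524/0.0833333 → 17 → r, 0.32290/0.0416667 → 7 → h; chars rh.
Extended square (30″×15″, digits 0–9): 0.04858/0.00833333 → 5, 0.03123/0.00416667 → 7; chars 57.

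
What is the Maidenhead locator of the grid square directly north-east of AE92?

Longitude square 9; +1 → 10, wraps to 0, carry into field.
Longitude field A = 0; +1 → 1 = B.
Latitude square 2; +1 → 3.

BE03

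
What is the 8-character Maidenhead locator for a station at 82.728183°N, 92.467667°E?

Shift to the Maidenhead origin (180°W, 90°S): lon 272.46767, lat 172.72818.
Field (20°×10°, letters A–R): 272.46767/20 → 13 → N, 172.72818/10 → 17 → R; chars NR.
Square (2°×1°, digits 0–9): 12.46767/2 → 6, 2.72818/1 → 2; chars 62.
Subsquare (5′×2.5′, letters a–x): 0.46767/0.0833333 → 5 → f, 0.72818/0.0416667 → 17 → r; chars fr.
Extended square (30″×15″, digits 0–9): 0.05100/0.00833333 → 6, 0.01985/0.00416667 → 4; chars 64.

NR62fr64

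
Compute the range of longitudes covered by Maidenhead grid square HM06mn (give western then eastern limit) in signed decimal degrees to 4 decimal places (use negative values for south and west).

-39.0000, -38.9167

Field H=7, M=12: +7·20° lon, +12·10° lat → SW at lon -40°, lat 30°.
Square 0, 6: +0·2° lon, +6·1° lat → SW at lon -40°, lat 36°.
Subsquare m=12, n=13: +12·0.0833333° lon, +13·0.0416667° lat → SW at lon -39°, lat 36.5417°.
Cell spans 0.0833333° lon × 0.0416667° lat.
west -39.0000, east -38.9167.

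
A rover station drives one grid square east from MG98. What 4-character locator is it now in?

Longitude square 9; +1 → 10, wraps to 0, carry into field.
Longitude field M = 12; +1 → 13 = N.
The latitude characters are unchanged.

NG08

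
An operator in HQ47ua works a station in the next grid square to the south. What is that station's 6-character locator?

HQ46ux

Latitude subsquare a = 0; −1 → -1, wraps to 23 = x, carry into square.
Latitude square 7; −1 → 6.
The longitude characters are unchanged.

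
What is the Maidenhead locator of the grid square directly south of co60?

CN69

Latitude square 0; −1 → -1, wraps to 9, carry into field.
Latitude field O = 14; −1 → 13 = N.
The longitude characters are unchanged.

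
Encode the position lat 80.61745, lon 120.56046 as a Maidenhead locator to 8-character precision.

PR00go78

Add 180° to longitude and 90° to latitude: 300.56046, 170.61745.
Field (20°×10°, letters A–R): 300.56046/20 → 15 → P, 170.61745/10 → 17 → R; chars PR.
Square (2°×1°, digits 0–9): 0.56046/2 → 0, 0.61745/1 → 0; chars 00.
Subsquare (5′×2.5′, letters a–x): 0.56046/0.0833333 → 6 → g, 0.61745/0.0416667 → 14 → o; chars go.
Extended square (30″×15″, digits 0–9): 0.06046/0.00833333 → 7, 0.03412/0.00416667 → 8; chars 78.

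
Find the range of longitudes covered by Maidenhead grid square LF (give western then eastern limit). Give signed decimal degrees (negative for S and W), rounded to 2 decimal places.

40.00, 60.00

Field L=11, F=5: +11·20° lon, +5·10° lat → SW at lon 40°, lat -40°.
Cell spans 20° lon × 10° lat.
west 40.00, east 60.00.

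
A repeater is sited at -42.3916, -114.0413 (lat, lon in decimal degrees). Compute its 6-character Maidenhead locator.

DE27xo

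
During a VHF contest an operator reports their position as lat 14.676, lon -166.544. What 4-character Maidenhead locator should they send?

AK64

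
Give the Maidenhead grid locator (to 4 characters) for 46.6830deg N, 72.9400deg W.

FN36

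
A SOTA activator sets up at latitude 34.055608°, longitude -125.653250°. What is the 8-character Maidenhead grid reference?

Offset from 180°W / 90°S: lon 54.34675°, lat 124.05561°.
Field: lon ⌊54.34675/20⌋ = 2 → C; lat ⌊124.05561/10⌋ = 12 → M.
Square: lon ⌊14.34675/2⌋ = 7; lat ⌊4.05561/1⌋ = 4.
Subsquare: lon ⌊0.34675/0.0833333⌋ = 4 → e; lat ⌊0.05561/0.0416667⌋ = 1 → b.
Extended square: lon ⌊0.01342/0.00833333⌋ = 1; lat ⌊0.01394/0.00416667⌋ = 3.

CM74eb13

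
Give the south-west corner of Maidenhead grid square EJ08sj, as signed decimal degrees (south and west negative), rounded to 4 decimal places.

8.3750, -98.5000

Field E=4, J=9: +4·20° lon, +9·10° lat → SW at lon -100°, lat 0°.
Square 0, 8: +0·2° lon, +8·1° lat → SW at lon -100°, lat 8°.
Subsquare s=18, j=9: +18·0.0833333° lon, +9·0.0416667° lat → SW at lon -98.5°, lat 8.375°.
latitude 8.3750, longitude -98.5000.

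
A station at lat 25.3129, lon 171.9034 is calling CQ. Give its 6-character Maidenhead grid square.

Shift to the Maidenhead origin (180°W, 90°S): lon 351.9034, lat 115.3129.
Field: 351.9034/20 → 17 → R, 115.3129/10 → 11 → L; chars RL.
Square: 11.9034/2 → 5, 5.3129/1 → 5; chars 55.
Subsquare: 1.9034/0.0833333 → 22 → w, 0.3129/0.0416667 → 7 → h; chars wh.

RL55wh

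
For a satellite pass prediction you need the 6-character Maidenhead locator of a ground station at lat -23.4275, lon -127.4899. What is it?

CG66gn

Shift to the Maidenhead origin (180°W, 90°S): lon 52.5101, lat 66.5725.
Field: lon ⌊52.5101/20⌋ = 2 → C; lat ⌊66.5725/10⌋ = 6 → G.
Square: lon ⌊12.5101/2⌋ = 6; lat ⌊6.5725/1⌋ = 6.
Subsquare: lon ⌊0.5101/0.0833333⌋ = 6 → g; lat ⌊0.5725/0.0416667⌋ = 13 → n.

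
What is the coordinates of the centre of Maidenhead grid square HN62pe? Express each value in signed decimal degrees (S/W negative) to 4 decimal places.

42.1875, -26.7083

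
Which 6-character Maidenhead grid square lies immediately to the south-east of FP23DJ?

Longitude subsquare d = 3; +1 → 4 = e.
Latitude subsquare j = 9; −1 → 8 = i.

FP23ei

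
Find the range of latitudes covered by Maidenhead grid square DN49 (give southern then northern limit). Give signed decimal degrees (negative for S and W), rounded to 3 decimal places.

Field D=3, N=13: +3·20° lon, +13·10° lat → SW at lon -120°, lat 40°.
Square 4, 9: +4·2° lon, +9·1° lat → SW at lon -112°, lat 49°.
Cell spans 2° lon × 1° lat.
south 49.000, north 50.000.

49.000, 50.000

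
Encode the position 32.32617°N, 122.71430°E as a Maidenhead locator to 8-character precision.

Shift to the Maidenhead origin (180°W, 90°S): lon 302.71430, lat 122.32617.
Field: 302.71430/20 → 15 → P, 122.32617/10 → 12 → M; chars PM.
Square: 2.71430/2 → 1, 2.32617/1 → 2; chars 12.
Subsquare: 0.71430/0.0833333 → 8 → i, 0.32617/0.0416667 → 7 → h; chars ih.
Extended square: 0.04763/0.00833333 → 5, 0.03450/0.00416667 → 8; chars 58.

PM12ih58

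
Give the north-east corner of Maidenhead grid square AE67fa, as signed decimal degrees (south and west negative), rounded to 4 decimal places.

Field A=0, E=4: +0·20° lon, +4·10° lat → SW at lon -180°, lat -50°.
Square 6, 7: +6·2° lon, +7·1° lat → SW at lon -168°, lat -43°.
Subsquare f=5, a=0: +5·0.0833333° lon, +0·0.0416667° lat → SW at lon -167.583°, lat -43°.
Cell spans 0.0833333° lon × 0.0416667° lat. NE corner is SW corner plus one full cell.
latitude -42.9583, longitude -167.5000.

-42.9583, -167.5000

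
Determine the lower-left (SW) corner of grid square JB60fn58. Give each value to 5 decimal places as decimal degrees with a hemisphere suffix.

79.42500° S, 12.45833° E

Field J=9, B=1: +9·20° lon, +1·10° lat → SW at lon 0°, lat -80°.
Square 6, 0: +6·2° lon, +0·1° lat → SW at lon 12°, lat -80°.
Subsquare f=5, n=13: +5·0.0833333° lon, +13·0.0416667° lat → SW at lon 12.4167°, lat -79.4583°.
Extended square 5, 8: +5·0.00833333° lon, +8·0.00416667° lat → SW at lon 12.4583°, lat -79.425°.
latitude 79.42500° S, longitude 12.45833° E.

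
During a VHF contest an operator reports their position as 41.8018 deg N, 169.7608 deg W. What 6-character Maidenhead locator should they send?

AN51ct

Add 180° to longitude and 90° to latitude: 10.2392, 131.8018.
Field: lon ⌊10.2392/20⌋ = 0 → A; lat ⌊131.8018/10⌋ = 13 → N.
Square: lon ⌊10.2392/2⌋ = 5; lat ⌊1.8018/1⌋ = 1.
Subsquare: lon ⌊0.2392/0.0833333⌋ = 2 → c; lat ⌊0.8018/0.0416667⌋ = 19 → t.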